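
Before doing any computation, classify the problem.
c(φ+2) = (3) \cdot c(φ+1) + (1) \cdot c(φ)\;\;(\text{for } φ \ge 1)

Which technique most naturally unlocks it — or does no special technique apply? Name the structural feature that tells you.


Verdict: the characteristic-root method — the recurrence is linear and homogeneous with constant coefficients, so the ansatz r^φ turns it into a polynomial equation for r.


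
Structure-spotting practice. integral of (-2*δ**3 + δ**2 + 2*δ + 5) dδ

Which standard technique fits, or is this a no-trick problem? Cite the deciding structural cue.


Technique: no special technique — scan for structure and find none: constant multiples of powers of δ, integrate directly.


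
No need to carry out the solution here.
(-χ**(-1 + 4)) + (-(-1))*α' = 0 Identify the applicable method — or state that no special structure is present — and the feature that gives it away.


Verdict: no special technique — the slope is a function of χ alone, so integrate both sides directly.


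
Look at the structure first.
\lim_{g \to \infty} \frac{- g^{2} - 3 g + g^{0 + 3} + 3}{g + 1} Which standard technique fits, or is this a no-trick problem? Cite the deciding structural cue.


Diagnosis: dominant-term comparison — growth-rate triage: the leading powers of g decide the limit, everything else is noise. As a single quotient, the ∞/∞ shape would yield to repeated differentiation as well — the growth comparison gets there in one look.


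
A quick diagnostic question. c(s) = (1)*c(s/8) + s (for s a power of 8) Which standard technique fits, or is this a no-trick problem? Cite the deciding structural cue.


Best approach: the master substitution — the argument contracts 8-fold per step: reindex s exponentially and solve the linear recurrence in the new index.


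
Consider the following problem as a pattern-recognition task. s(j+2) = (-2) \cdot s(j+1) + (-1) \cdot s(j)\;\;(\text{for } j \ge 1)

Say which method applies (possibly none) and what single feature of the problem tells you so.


Technique: the characteristic-root method — the recurrence treats every index alike (constant coefficients, no forcing) — precisely the regime where r^j trials close it.


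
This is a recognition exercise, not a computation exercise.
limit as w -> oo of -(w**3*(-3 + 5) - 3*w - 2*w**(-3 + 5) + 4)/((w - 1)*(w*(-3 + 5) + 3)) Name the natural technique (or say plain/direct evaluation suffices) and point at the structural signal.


Best approach: dominant-term comparison — divide through by the highest power of w; every lower-order term dies and the dominant terms decide the limit. l'Hôpital's at-infinity variant applies to the expression viewed as a single quotient; the leading-term comparison is the direct route.


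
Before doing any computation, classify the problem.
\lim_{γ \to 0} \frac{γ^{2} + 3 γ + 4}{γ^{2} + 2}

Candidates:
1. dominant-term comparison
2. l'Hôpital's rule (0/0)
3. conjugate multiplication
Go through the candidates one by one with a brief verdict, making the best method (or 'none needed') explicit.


Technique: no special technique — no zero denominators, no indeterminate clash at 0 — substitute and read off the value.
- dominant-term comparison: this limit is not decided by comparing leading-term growth at infinity.
- l'Hôpital's rule (0/0) — evaluation at the point is determinate, so the rule has nothing to repair.
- conjugate multiplication: rationalization has no target — no divergent radical difference appears.


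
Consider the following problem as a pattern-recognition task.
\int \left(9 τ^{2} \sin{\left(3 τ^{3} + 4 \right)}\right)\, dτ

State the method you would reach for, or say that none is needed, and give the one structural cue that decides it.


Best approach: u-substitution — set u = 3 τ^{3} + 4: a constant multiple of its derivative, namely 9 τ^{2}, is present as a factor once the integrand is collected, so the du is sitting there waiting.


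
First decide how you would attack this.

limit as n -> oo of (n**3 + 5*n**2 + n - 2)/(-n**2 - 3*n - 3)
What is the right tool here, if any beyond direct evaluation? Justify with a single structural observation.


Diagnosis: dominant-term comparison — divide through by the highest power of n; every lower-order term dies and the dominant terms decide the limit. Differentiating the expression as a single quotient would eventually settle it as well; matching dominant growth settles it immediately.


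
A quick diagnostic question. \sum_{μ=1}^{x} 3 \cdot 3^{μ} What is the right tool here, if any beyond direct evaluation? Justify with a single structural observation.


Verdict: the geometric series formula — each summand is the previous one scaled by 3; that constant multiplier is itself the geometric structure.


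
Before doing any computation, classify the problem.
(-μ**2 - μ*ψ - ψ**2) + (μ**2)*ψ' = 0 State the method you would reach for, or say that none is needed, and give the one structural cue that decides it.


Technique: the homogeneous substitution — the slope is degree-zero homogeneous: the ratio substitution v = ψ/μ collapses it.


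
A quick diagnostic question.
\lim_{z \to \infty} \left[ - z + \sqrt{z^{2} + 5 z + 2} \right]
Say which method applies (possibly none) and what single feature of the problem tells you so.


Verdict: conjugate multiplication — neither \sqrt{z^{2} + 5 z + 2} nor z converges alone, so rewrite their difference as a conjugate-rationalized quotient first.


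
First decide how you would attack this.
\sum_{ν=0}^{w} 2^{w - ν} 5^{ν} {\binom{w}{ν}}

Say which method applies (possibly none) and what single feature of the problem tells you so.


Verdict: the binomial theorem — terms weighting {\binom{w}{ν}} against matched powers of 5 and 2 reassemble into (5 + 2)^w by the binomial theorem.


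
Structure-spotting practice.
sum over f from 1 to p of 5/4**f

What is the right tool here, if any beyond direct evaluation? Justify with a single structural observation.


Diagnosis: the geometric series formula — consecutive terms stand in a fixed index-free ratio — the geometric sum formula closes it.


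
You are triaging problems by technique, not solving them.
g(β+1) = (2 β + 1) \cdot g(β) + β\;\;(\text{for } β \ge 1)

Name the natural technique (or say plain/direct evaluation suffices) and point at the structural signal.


Diagnosis: a summation factor — because the multiplier 2 β + 1 is index-dependent, divide through by its running product and sum the resulting differences.


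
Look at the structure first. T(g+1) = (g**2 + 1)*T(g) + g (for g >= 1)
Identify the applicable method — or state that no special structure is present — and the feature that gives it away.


Verdict: a summation factor — an index-dependent multiplier g**2 + 1 rules out characteristic roots; a summation factor converts it to a pure difference.


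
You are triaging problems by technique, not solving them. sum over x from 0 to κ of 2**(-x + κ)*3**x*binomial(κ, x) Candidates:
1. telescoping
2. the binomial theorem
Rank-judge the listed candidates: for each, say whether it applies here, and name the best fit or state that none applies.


Diagnosis: the binomial theorem — the binomial coefficients weight matched powers of 3 and 2, which is exactly the expansion of a binomial power.
- telescoping — as presented, consecutive terms share no shifted copy to cancel against — no rewrite is on display to change that.
- the binomial theorem — applicable, and directly so.


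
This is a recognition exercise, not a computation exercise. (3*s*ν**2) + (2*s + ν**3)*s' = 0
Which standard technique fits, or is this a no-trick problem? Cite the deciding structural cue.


Technique: the exact-equation method — equality of cross partials is the green light — assemble the potential function term by term.


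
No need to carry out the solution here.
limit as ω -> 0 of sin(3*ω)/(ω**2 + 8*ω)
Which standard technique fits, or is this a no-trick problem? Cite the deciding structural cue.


Verdict: l'Hôpital's rule (0/0) — plug in 0: top and bottom both hit zero, so differentiate each and retry. A local series expansion at the point resolves it as well; the rule is the packaged version of that step.


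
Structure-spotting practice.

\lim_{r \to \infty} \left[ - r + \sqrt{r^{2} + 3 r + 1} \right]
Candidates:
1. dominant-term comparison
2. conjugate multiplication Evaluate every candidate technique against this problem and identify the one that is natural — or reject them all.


Technique: conjugate multiplication — this difference gives up after one conjugate multiplication — the radical structure cancels against its conjugate.
- dominant-term comparison: no ranking of term growth rates resolves the limit here.
- conjugate multiplication: a fit — the right tool for this form.


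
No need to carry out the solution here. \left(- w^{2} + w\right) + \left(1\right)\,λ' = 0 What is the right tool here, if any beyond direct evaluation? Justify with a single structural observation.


Technique: no special technique — solved for the derivative, λ never appears on the right — this is a direct integration in w, not a differential-equations problem at heart.


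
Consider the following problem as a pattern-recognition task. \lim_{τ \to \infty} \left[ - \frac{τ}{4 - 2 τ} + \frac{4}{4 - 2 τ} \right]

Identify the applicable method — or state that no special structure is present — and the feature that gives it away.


Diagnosis: dominant-term comparison — at large τ only the top-degree terms survive; compare the leading terms and the limit falls out. Viewed as a single quotient this is an ∞/∞ form — an at-infinity application of l'Hôpital's rule would also resolve it; comparing leading growth reads the answer without differentiating.


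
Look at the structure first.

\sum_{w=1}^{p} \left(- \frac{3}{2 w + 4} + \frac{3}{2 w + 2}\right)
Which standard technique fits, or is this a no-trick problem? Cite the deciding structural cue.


Diagnosis: telescoping — the summand is \frac{3}{2 w + 2} minus the same expression shifted by one, so consecutive terms cancel in pairs.


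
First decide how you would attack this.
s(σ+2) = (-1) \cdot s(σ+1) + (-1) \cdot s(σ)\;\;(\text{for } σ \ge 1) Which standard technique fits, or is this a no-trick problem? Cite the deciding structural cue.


Verdict: the characteristic-root method — shift-invariance with fixed coefficients calls for exponential trials; the characteristic polynomial finds every r^σ.


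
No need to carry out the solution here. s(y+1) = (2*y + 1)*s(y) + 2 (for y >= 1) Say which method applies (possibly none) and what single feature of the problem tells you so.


Best approach: a summation factor — first-order linear but the coefficient 2*y + 1 moves with the index — divide by the cumulative product and telescope.


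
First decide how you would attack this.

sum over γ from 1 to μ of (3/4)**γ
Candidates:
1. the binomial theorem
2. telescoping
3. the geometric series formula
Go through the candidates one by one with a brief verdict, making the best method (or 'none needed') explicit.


Diagnosis: the geometric series formula — term-over-term division gives 3/4 every time — index-free ratio, geometric sum formula applies.
- the binomial theorem: no binomial coefficients pair up with complementary powers here.
- telescoping — the terms as presented offer no neighboring cancellation — a telescoping rewrite may exist, but the displayed structure does not hand one over.
- the geometric series formula — applies; the problem has the shape this method handles.


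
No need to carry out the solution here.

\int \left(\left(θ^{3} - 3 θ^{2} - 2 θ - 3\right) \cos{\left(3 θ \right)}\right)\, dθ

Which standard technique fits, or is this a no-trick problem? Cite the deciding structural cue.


Verdict: integration by parts — the integrand splits as θ^{3} - 3 θ^{2} - 2 θ - 3 times \cos{\left(3 θ \right)} — repeatedly differentiating the polynomial part kills it, which is the parts ladder.


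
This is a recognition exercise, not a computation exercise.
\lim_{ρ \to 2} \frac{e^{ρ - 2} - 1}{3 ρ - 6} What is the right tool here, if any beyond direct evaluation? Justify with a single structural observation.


Diagnosis: l'Hôpital's rule (0/0) — both numerator and denominator vanish at 2: the genuine 0/0 indeterminate that l'Hôpital exists for. A local series expansion at the point resolves it as well; the rule is the packaged version of that step.


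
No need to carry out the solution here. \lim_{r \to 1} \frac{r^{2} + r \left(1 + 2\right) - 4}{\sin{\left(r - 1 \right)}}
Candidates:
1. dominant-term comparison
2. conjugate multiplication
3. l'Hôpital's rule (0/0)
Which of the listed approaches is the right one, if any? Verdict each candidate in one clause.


Method: l'Hôpital's rule (0/0) — both numerator and denominator vanish at 1: the genuine 0/0 indeterminate that l'Hôpital exists for. Expanding numerator and denominator to first order gives the same value — the rule automates exactly that.
- dominant-term comparison: no dominant power emerges to decide the limit by degree comparison.
- conjugate multiplication — there are no radicals in tension whose conjugate would simplify matters.
- l'Hôpital's rule (0/0) — applicable, and directly so.


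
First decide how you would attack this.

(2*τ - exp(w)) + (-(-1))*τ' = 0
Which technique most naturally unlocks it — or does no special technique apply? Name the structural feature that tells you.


Best approach: a linear integrating factor — the equation is linear in τ with coefficient 2; multiplying by the integrating factor exp(∫2) makes the left side a perfect derivative.


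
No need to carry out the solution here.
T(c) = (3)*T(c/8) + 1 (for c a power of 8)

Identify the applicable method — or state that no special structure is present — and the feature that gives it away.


Method: the master substitution — recursion at c/8 is multiplicative in the index; logarithmic reindexing via c = 8^m linearizes it.


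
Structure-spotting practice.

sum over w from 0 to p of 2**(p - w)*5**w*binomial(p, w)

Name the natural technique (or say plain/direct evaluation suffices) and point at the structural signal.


Method: the binomial theorem — binomial(p, w) weighting matched powers of 5 and 2 is the expanded form of (5 + 2)^p — fold it back up.


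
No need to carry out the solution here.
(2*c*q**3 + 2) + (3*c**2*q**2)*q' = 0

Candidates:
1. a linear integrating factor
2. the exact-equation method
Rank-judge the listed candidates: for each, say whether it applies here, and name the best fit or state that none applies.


Technique: the exact-equation method — because the two cross partials coincide, the form is conservative as written — recover its potential in (c, q).
- a linear integrating factor — the unknown enters nonlinearly (through a power, a denominator, or a transcendental function), which the linear integrating-factor recipe cannot absorb as-is — any repair would come from a preliminary substitution, not the factor.
- the exact-equation method — applicable, and directly so.


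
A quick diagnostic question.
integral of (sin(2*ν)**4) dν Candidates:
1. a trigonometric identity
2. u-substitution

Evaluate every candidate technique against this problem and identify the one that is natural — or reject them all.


Technique: a trigonometric identity — the even trigonometric power sin(2*ν)**4 reduces by a double-angle identity before any integration is attempted.
- a trigonometric identity: applies; the problem has the shape this method handles.
- u-substitution — no subexpression of the integrand pairs with its own derivative as a factor — individual terms may offer their own substitutions, but any change of variable covering the whole integral would have to be constructed from outside the expression.


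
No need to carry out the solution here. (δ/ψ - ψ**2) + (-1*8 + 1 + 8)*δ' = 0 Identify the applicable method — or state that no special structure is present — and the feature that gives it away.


Technique: a linear integrating factor — linear in the unknown with genuine forcing: multiply through by the exponential of the integrated coefficient and the left side closes into one derivative.


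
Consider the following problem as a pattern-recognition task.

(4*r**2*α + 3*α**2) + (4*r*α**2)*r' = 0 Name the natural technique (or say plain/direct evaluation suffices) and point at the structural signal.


Best approach: the exact-equation method — checking ∂/∂r of 4*r**2*α + 3*α**2 against ∂/∂α of 4*r*α**2: they match — the equation is exact as it stands.


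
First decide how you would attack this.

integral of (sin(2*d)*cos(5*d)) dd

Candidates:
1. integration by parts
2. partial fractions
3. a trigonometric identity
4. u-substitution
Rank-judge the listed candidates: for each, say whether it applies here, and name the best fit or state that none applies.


Technique: a trigonometric identity — distinct frequencies under one product (sin(2*d)*cos(5*d)): the product-to-sum identity is the systematic route to an integrable form.
- integration by parts: not the fit here: there is no polynomial factor to ladder down — parts can still close the trigonometric product by recursion, though the identity rewrite is the direct route.
- partial fractions — there is no rational-function structure to decompose.
- a trigonometric identity: applicable, and directly so.
- u-substitution — no subexpression of the integrand pairs with its own derivative as a factor — individual terms may offer their own substitutions, but any change of variable covering the whole integral would have to be constructed from outside the expression.


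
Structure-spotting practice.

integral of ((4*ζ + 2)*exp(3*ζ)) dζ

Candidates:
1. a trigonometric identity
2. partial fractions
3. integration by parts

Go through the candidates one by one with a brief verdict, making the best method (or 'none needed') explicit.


Technique: integration by parts — the integrand splits as 4*ζ + 2 times exp(3*ζ) — repeatedly differentiating the polynomial part kills it, which is the parts ladder.
- a trigonometric identity: there is no trigonometric structure at all — the integrand carries no sine or cosine to rewrite.
- partial fractions — there is no rational-function structure to decompose.
- integration by parts: applicable, and directly so.


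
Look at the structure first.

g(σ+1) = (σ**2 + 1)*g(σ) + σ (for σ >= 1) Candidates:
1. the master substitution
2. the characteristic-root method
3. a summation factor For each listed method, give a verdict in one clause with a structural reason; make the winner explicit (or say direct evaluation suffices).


Best approach: a summation factor — one-term recursion with variable weight σ**2 + 1 is solved by product normalization, not by root-finding.
- the master substitution — no fixed divisor shrinks the index between calls.
- the characteristic-root method — an index-dependent weight blocks the pure exponential ansatz.
- a summation factor — a fit — the right tool for this form.


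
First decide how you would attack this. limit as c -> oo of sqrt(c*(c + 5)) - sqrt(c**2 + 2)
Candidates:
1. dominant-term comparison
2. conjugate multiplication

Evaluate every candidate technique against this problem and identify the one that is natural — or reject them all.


Best approach: conjugate multiplication — divergence minus divergence hides a finite answer — expose it by pairing sqrt(c*(c + 5)) - sqrt(c**2 + 2) with its conjugate.
- dominant-term comparison — no dominant-degree comparison decides it.
- conjugate multiplication: applies; the problem has the shape this method handles.


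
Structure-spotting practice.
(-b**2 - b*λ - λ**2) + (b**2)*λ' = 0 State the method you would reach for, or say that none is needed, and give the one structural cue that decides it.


Method: the homogeneous substitution — scaling b and λ together leaves the slope fixed — it depends only on λ/b, so substitute the ratio.


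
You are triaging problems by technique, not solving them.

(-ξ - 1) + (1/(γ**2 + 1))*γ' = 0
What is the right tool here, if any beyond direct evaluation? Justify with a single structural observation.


Technique: separation of variables — solved for the derivative, the right side splits multiplicatively into a function of each variable alone — divide and integrate each side. The cross-partial test also passes here (vacuously, each side single-variable); the potential-function route would work, separation is simply more immediate.


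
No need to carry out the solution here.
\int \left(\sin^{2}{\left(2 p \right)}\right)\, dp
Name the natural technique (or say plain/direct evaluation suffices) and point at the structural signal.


Verdict: a trigonometric identity — the exponent on \sin^{2}{\left(2 p \right)} is even — the power-reduction identity is the standard preprocessing step.


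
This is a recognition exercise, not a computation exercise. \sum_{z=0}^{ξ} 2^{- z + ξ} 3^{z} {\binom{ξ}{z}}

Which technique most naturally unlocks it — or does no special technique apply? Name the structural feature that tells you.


Method: the binomial theorem — {\binom{ξ}{z}} weighting matched powers of 3 and 2 is the expanded form of (3 + 2)^ξ — fold it back up.


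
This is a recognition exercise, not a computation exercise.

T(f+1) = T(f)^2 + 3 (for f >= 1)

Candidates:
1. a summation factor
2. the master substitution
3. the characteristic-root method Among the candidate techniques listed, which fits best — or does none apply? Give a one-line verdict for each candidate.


Best approach: no special technique — the unknown enters the rule nonlinearly, not as a weighted sum — no linear method is even well-posed.
- a summation factor — the recursion is nonlinear — outside the first-order linear family a summation factor addresses.
- the master substitution — this is shift-type recursion, outside the divide-and-conquer template.
- the characteristic-root method — the recursion is nonlinear in the sequence values, so no linear-modes ansatz applies.


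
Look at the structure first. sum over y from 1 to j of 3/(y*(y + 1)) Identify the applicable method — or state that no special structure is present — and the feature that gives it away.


Method: telescoping — 3/(y*(y + 1)) decomposes into shift-paired simple fractions; the series telescopes to finitely many boundary pieces.


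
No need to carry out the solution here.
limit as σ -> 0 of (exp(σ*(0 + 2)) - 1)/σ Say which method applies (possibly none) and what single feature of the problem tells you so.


Best approach: l'Hôpital's rule (0/0) — plug in 0: top and bottom both hit zero, so differentiate each and retry. Known elementary limits would finish this too — the rule just bypasses the case analysis.


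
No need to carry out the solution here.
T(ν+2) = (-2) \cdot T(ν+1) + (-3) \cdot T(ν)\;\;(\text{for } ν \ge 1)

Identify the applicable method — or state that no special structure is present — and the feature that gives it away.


Verdict: the characteristic-root method — fixed numeric weights on consecutive terms and no forcing term added: the root method in its home territory.


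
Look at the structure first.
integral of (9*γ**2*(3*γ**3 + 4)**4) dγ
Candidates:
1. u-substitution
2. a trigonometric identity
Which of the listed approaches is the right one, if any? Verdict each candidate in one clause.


Best approach: u-substitution — set u = 3*γ**3 + 4: a constant multiple of its derivative, namely 9*γ**2, is present as a factor once the integrand is collected, so the du is sitting there waiting. Multiplying out and using the power rule would succeed as well, just with far more bookkeeping.
- u-substitution — yes — fits the structure here.
- a trigonometric identity — there is no trigonometric structure at all — the integrand carries no sine or cosine to rewrite.


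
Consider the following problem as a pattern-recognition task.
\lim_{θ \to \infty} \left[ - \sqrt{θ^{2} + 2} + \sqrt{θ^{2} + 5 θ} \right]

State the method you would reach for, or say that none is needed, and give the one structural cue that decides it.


Verdict: conjugate multiplication — an infinity-minus-infinity difference with a surviving radical — multiply by the conjugate to cancel the divergence.


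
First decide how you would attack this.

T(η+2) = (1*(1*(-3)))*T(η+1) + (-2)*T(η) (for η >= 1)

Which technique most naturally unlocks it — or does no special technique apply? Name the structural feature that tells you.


Best approach: the characteristic-root method — the recurrence treats every index alike (constant coefficients, no forcing) — precisely the regime where r^η trials close it.


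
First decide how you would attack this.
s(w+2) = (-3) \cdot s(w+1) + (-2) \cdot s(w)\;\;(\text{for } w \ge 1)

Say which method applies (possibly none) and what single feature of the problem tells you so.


Best approach: the characteristic-root method — the recurrence is linear and homogeneous with constant coefficients, so the ansatz r^w turns it into a polynomial equation for r.


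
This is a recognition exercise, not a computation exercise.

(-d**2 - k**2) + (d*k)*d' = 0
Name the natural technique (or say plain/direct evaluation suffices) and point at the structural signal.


Technique: the homogeneous substitution — scaling k and d together leaves the slope fixed — it depends only on d/k, so substitute the ratio. A Bernoulli substitution is a fair alternative on this equation directly; the homogeneous reading takes it as given.


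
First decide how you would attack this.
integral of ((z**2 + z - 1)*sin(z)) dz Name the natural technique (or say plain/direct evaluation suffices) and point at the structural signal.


Verdict: integration by parts — a polynomial z**2 + z - 1 against the kernel sin(z) is the signature bounded-ladder case for integration by parts.


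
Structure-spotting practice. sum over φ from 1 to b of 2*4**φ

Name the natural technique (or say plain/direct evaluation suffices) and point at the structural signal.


Technique: the geometric series formula — check a ratio of consecutive terms: it is 4, independent of the index, so the geometric formula closes the sum.


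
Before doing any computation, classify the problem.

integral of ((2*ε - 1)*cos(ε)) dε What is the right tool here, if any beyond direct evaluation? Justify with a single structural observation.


Best approach: integration by parts — a polynomial 2*ε - 1 against the kernel cos(ε) is the signature bounded-ladder case for integration by parts.


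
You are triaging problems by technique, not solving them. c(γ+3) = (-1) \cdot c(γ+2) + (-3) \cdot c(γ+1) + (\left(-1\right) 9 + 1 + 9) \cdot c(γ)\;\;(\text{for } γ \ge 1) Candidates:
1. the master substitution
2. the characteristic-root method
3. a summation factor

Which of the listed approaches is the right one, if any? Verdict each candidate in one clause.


Method: the characteristic-root method — the recurrence treats every index alike (constant coefficients, no forcing) — precisely the regime where r^γ trials close it.
- the master substitution: no fixed divisor shrinks the index between calls.
- the characteristic-root method: yes — fits the structure here.
- a summation factor — a summation factor telescopes one-step recursions; this one carries higher-order memory.


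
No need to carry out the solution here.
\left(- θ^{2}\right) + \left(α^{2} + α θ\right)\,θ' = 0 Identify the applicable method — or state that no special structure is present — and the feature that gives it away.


Method: the homogeneous substitution — solved for the derivative, the right side is unchanged under scaling α and θ together — it depends only on the ratio θ/α, so substitute a single ratio variable. Rewriting — with the variables' roles exchanged where the shape demands it — would expose a Bernoulli structure too; the homogeneous substitution simply reads the degrees directly.


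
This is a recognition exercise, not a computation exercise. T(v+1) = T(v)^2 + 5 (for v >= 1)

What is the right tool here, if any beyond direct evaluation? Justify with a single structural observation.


Diagnosis: no special technique — each new value is a nonlinear function of earlier ones — scaling arguments and superposition both fail.


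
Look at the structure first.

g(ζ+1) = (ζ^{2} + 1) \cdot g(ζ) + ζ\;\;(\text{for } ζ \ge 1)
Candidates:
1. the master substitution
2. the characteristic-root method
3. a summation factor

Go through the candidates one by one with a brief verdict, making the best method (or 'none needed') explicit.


Technique: a summation factor — first-order linear but the coefficient ζ^{2} + 1 moves with the index — divide by the cumulative product and telescope.
- the master substitution: this is shift-type recursion, outside the divide-and-conquer template.
- the characteristic-root method — an index-dependent weight blocks the pure exponential ansatz.
- a summation factor: a fit — the right tool for this form.


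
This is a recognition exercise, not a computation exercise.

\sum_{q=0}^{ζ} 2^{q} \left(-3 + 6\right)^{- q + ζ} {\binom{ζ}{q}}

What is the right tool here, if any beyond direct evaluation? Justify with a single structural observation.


Technique: the binomial theorem — the binomial coefficients weight matched powers of 2 and (-3 + 6), which is exactly the expansion of a binomial power.


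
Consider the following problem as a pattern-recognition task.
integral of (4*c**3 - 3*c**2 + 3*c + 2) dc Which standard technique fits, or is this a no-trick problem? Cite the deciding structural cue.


Method: no special technique — nothing composite, nothing rational, nothing trigonometric — each constant-multiple power of c integrates by the power rule alone.


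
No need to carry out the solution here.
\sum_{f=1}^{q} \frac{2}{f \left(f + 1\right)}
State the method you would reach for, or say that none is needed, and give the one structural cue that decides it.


Best approach: telescoping — \frac{2}{f \left(f + 1\right)} is a collapsed telescope: expand it into simple fractions to see the cancellation.


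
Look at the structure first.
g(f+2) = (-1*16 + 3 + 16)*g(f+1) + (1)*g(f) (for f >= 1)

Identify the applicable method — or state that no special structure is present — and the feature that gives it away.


Diagnosis: the characteristic-root method — try a geometric ansatz r^f: constant coefficients turn the recurrence into one polynomial equation in r.


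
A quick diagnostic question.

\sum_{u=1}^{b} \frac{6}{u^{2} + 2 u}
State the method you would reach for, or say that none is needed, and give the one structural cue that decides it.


Verdict: telescoping — the denominator's roots in \frac{6}{u^{2} + 2 u} sit an integer apart: decomposition produces a self-cancelling chain.


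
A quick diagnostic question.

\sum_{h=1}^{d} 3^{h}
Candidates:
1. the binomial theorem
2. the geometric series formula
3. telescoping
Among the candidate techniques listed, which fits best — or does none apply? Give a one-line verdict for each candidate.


Method: the geometric series formula — check a ratio of consecutive terms: it is 3, independent of the index, so the geometric formula closes the sum.
- the binomial theorem — there is no sum-raised-to-a-power identity hiding in these terms.
- the geometric series formula: yes, a natural case for it.
- telescoping: the summand is not presented as a shifted difference — a telescoping rewrite may exist, but the displayed structure does not offer one.


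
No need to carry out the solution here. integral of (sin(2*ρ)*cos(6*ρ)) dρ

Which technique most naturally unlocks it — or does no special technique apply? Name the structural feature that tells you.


Diagnosis: a trigonometric identity — distinct frequencies under one product (sin(2*ρ)*cos(6*ρ)): the product-to-sum identity is the systematic route to an integrable form.


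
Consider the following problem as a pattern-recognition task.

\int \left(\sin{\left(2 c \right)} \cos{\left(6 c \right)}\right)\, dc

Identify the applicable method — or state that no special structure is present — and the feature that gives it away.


Verdict: a trigonometric identity — split \sin{\left(2 c \right)} \cos{\left(6 c \right)} with the angle-addition identities: the resulting sum integrates term by term.


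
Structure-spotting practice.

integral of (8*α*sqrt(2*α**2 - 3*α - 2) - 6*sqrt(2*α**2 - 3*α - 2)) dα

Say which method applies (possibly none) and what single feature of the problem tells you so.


Verdict: u-substitution — everything non-trivial happens through the inner expression 2*α**2 - 3*α - 2, and its derivative accounts for the remaining factor up to a constant, so set u = 2*α**2 - 3*α - 2.


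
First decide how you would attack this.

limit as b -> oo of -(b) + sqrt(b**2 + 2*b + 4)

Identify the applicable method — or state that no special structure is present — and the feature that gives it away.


Diagnosis: conjugate multiplication — both pieces blow up but their difference is finite; the conjugate trick rationalizes sqrt(b**2 + 2*b + 4) - b.


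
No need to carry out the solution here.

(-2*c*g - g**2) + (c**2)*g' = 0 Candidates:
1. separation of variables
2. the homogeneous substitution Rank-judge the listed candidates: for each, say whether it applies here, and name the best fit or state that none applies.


Diagnosis: the homogeneous substitution — the slope's numerator and denominator have matching total degree, so it depends only on g/c and the ratio substitution collapses it. A Bernoulli substitution is a fair alternative on this equation directly; the homogeneous reading takes it as given.
- separation of variables: the two dependences do not factor apart.
- the homogeneous substitution — applicable, and directly so.


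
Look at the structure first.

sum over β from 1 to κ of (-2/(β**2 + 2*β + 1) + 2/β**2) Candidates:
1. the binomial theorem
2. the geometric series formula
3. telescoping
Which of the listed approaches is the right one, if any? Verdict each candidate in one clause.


Diagnosis: telescoping — difference-of-shifts structure (each term adds 2/β**2, then subtracts its one-index-advanced value, which the following term adds back) leaves only the first and last pieces standing.
- the binomial theorem: the summand does not match any term pattern of an expanded binomial power.
- the geometric series formula — consecutive terms are not related by a fixed multiplier.
- telescoping: applies; the problem has the shape this method handles.


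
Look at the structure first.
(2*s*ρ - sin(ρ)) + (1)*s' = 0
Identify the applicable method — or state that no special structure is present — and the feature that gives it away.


Diagnosis: a linear integrating factor — the unknown enters only to the first power against a nonzero forcing term — the integrating-factor template applies directly.


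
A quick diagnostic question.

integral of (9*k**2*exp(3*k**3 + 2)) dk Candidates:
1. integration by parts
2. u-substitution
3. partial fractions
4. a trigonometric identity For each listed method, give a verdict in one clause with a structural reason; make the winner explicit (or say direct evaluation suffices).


Diagnosis: u-substitution — viewed as a product, the integrand is a composition evaluated at 3*k**3 + 2 times (a constant multiple of) that inner expression's derivative, so u = 3*k**3 + 2 makes it elementary.
- integration by parts: the non-polynomial partner is not one of the parts kernels — exp, sine, or cosine with a degree-1 argument, or a logarithm.
- u-substitution: applicable, and directly so.
- partial fractions — there is no rational-function structure to decompose.
- a trigonometric identity: there is no trigonometric structure at all — the integrand carries no sine or cosine to rewrite.


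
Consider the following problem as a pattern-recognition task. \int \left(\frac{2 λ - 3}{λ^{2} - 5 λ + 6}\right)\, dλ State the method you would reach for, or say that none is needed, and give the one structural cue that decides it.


Best approach: partial fractions — the factorization of λ^{2} - 5 λ + 6 is the whole battle; after it, each term is a table integral.


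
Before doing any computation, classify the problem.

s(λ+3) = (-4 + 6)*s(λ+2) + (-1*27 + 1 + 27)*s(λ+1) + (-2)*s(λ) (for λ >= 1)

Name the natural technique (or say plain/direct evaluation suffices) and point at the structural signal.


Technique: the characteristic-root method — fixed numeric weights on consecutive terms and no forcing term added: the root method in its home territory.


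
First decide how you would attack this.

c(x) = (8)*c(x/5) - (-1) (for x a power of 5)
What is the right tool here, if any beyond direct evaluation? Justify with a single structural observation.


Verdict: the master substitution — treat m = log base 5 of x as the new clock: one recursion step advances m by one while x scales by 5.


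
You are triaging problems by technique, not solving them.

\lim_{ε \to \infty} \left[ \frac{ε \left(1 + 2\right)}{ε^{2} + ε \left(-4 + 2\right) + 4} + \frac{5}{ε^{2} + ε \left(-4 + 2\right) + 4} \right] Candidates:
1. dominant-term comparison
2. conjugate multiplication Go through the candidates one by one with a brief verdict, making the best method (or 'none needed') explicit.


Best approach: dominant-term comparison — growth-rate triage: the leading powers of ε decide the limit, everything else is noise.
- dominant-term comparison: yes — fits the structure here.
- conjugate multiplication — the conjugate move applies to radical differences, which this is not.


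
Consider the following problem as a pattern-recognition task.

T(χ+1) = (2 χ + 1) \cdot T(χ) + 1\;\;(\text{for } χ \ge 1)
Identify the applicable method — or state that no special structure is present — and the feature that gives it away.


Best approach: a summation factor — rescale the sequence by the product of the weights 2 χ + 1 so far — the recurrence collapses to a plain running sum.


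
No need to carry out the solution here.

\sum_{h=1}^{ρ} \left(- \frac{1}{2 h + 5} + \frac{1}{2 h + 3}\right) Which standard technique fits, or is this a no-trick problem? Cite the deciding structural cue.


Method: telescoping — the summand is \frac{1}{2 h + 3} minus the same expression shifted by one, so consecutive terms cancel in pairs.


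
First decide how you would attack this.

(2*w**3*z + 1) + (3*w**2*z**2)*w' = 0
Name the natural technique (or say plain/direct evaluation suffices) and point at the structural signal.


Diagnosis: the exact-equation method — 2*w**3*z + 1 and 3*w**2*z**2 pass the exactness check on the nose, so no integrating factor in z or w is needed at all.


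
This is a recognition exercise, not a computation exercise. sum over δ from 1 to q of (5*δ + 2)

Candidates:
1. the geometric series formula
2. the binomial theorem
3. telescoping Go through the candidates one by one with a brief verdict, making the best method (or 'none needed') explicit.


Best approach: no special technique — the summand is a plain polynomial in δ (expanding first if it arrives factored); standard power-sum formulas evaluate it term by term.
- the geometric series formula — there is no constant term-to-term ratio.
- the binomial theorem: there is no sum-raised-to-a-power identity hiding in these terms.
- telescoping: in the displayed form, no term reappears at a neighboring index to cancel against.
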